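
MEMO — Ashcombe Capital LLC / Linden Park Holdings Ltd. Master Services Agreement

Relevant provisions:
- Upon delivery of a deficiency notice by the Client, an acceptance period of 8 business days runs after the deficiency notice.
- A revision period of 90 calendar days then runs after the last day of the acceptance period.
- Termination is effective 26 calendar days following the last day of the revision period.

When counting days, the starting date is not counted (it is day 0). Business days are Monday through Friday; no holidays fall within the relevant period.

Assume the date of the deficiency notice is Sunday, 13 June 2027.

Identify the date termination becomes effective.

17 October 2027

The last day of the acceptance period: counting 8 business days from Sunday, 13 June 2027 (Jun 14, Jun 15, Jun 16, Jun 17, Jun 18, Jun 21, Jun 22, Jun 23, skipping weekends) reaches Wednesday, 23 June 2027.
The last day of the revision period: 23 June 2027 + 90 days = 21 September 2027.
The date termination becomes effective: 26 calendar days after 21 September 2027 is 17 October 2027.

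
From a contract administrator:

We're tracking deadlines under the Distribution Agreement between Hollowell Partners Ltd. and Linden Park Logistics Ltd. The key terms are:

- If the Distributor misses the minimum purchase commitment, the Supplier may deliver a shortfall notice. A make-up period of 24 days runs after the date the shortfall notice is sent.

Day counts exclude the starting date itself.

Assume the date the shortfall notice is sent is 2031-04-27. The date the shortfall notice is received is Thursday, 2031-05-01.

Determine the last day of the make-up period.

The last day of the make-up period: 24 calendar days after 2031-04-27 is 2031-05-21.

2031-05-21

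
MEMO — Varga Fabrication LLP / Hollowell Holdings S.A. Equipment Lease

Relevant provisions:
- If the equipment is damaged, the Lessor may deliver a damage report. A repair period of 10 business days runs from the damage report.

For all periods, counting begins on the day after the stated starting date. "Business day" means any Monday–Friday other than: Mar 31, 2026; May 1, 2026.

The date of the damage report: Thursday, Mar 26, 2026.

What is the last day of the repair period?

The last day of the repair period: counting 10 business days from Thursday, Mar 26, 2026 (Mar 27, Mar 30, Apr 1, Apr 2, Apr 3, Apr 6, Apr 7, Apr 8, Apr 9, Apr 10, skipping weekends and the listed holiday on Mar 31) reaches Friday, Apr 10, 2026.

Apr 10, 2026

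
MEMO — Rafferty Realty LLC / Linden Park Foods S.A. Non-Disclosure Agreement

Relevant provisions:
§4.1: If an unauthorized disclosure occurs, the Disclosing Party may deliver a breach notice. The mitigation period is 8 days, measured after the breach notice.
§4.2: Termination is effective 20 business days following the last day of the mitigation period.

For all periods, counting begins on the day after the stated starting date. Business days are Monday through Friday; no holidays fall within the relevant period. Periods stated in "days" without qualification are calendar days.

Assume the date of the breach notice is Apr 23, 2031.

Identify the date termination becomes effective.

The last day of the mitigation period: 8 calendar days after Apr 23, 2031 is May 1, 2031.
The date termination becomes effective: counting 20 business days from Thursday, May 1, 2031 (May 2, May 5, May 6, May 7, …, May 27, May 28, May 29, skipping weekends) reaches Thursday, May 29, 2031.

May 29, 2031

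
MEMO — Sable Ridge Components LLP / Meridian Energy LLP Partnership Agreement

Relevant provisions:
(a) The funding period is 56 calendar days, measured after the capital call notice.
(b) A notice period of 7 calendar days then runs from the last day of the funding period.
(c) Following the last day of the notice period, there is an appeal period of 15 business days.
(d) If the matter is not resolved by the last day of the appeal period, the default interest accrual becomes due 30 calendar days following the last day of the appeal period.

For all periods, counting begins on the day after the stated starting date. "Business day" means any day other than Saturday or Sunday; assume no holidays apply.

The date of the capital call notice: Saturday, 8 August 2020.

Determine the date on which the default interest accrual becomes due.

Adding 56 calendar days to 8 August 2020 gives 3 October 2020, which is the last day of the funding period.
The last day of the notice period: 3 October 2020 + 7 days = 10 October 2020.
The last day of the appeal period: counting 15 business days from Saturday, 10 October 2020 (Oct 12, Oct 13, Oct 14, Oct 15, …, Oct 28, Oct 29, Oct 30, skipping weekends) reaches Friday, 30 October 2020.
Adding 30 calendar days to 30 October 2020 gives 29 November 2020, which is the date on which the default interest accrual becomes due.

29 November 2020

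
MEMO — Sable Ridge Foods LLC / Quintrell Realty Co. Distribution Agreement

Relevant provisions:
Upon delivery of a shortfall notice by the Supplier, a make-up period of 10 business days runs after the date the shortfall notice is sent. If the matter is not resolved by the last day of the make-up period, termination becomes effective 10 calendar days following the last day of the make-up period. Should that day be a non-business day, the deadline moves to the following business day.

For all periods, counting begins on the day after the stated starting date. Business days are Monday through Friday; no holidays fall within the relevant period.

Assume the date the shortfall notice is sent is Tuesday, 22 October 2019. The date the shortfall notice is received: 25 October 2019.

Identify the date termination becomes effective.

15 November 2019

The last day of the make-up period: counting 10 business days from Tuesday, 22 October 2019 (Oct 23, Oct 24, Oct 25, Oct 28, Oct 29, Oct 30, Oct 31, Nov 1, Nov 4, Nov 5, skipping weekends) reaches Tuesday, 5 November 2019.
Adding 10 calendar days to 5 November 2019 gives 15 November 2019, which is the date termination becomes effective. 15 November 2019 is a Friday, so no roll-forward applies.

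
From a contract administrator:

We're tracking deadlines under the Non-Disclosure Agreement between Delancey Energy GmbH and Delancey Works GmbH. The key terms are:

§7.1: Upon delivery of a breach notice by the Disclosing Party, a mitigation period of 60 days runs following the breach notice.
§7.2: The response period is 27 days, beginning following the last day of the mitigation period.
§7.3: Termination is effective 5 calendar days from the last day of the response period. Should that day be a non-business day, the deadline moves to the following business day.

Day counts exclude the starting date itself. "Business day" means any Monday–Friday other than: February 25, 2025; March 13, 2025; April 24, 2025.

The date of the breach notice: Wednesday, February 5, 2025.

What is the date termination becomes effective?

Adding 60 calendar days to February 5, 2025 gives April 6, 2025, which is the last day of the mitigation period.
The last day of the response period: 27 calendar days after April 6, 2025 is May 3, 2025.
Adding 5 calendar days to May 3, 2025 gives May 8, 2025, which is the date termination becomes effective. May 8, 2025 is a Thursday and is not a listed holiday, so no roll-forward applies.

May 8, 2025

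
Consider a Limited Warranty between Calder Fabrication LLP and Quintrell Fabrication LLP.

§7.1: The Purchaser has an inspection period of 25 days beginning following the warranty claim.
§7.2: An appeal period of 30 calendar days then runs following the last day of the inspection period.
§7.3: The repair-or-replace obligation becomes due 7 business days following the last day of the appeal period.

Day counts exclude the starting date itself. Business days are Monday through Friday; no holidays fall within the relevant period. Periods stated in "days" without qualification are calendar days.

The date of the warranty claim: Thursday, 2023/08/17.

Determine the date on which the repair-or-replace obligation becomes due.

2023/10/20

Adding 25 calendar days to 2023/08/17 gives 2023/09/11, which is the last day of the inspection period.
Adding 30 calendar days to 2023/09/11 gives 2023/10/11, which is the last day of the appeal period.
The date on which the repair-or-replace obligation becomes due: 7 business days after Wednesday, 2023/10/11, skipping weekends — Oct 12, Oct 13, Oct 16, Oct 17, Oct 18, Oct 19, Oct 20 — lands on Friday, 2023/10/20.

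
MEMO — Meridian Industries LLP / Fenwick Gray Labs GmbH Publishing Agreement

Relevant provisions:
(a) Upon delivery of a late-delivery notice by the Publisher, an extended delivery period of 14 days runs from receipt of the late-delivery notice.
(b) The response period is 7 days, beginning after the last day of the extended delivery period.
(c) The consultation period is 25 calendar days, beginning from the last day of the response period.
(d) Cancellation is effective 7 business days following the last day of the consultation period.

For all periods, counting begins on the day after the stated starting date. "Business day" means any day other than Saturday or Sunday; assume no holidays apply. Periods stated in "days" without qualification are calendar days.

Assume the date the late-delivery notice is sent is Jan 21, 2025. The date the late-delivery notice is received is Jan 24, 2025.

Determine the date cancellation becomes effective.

Mar 20, 2025

The last day of the extended delivery period: 14 calendar days after Jan 24, 2025 is Feb 7, 2025.
The last day of the response period: 7 calendar days after Feb 7, 2025 is Feb 14, 2025.
Adding 25 calendar days to Feb 14, 2025 gives Mar 11, 2025, which is the last day of the consultation period.
The date cancellation becomes effective: counting 7 business days from Tuesday, Mar 11, 2025 (Mar 12, Mar 13, Mar 14, Mar 17, Mar 18, Mar 19, Mar 20, skipping weekends) reaches Thursday, Mar 20, 2025.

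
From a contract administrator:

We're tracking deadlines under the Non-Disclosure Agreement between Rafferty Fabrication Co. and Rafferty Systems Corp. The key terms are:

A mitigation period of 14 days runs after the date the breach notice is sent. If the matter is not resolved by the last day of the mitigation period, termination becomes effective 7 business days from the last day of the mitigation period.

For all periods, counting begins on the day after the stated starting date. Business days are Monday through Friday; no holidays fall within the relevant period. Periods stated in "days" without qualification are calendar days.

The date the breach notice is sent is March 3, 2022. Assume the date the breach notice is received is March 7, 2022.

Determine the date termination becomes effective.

The last day of the mitigation period: March 3, 2022 + 14 days = March 17, 2022.
The date termination becomes effective: 7 business days after Thursday, March 17, 2022, skipping weekends — Mar 18, Mar 21, Mar 22, Mar 23, Mar 24, Mar 25, Mar 28 — lands on Monday, March 28, 2022.

March 28, 2022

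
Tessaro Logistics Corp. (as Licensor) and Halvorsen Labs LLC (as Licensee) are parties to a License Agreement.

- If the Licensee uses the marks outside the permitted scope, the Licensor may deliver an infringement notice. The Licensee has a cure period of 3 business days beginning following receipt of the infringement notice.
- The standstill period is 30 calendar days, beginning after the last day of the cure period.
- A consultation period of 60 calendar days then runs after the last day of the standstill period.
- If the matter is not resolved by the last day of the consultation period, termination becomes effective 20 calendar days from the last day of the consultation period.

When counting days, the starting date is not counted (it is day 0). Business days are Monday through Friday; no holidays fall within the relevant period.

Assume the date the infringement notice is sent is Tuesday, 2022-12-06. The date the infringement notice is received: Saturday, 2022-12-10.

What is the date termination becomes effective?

From Saturday, 2022-12-10, 3 business days (Dec 12, Dec 13, Dec 14, skipping weekends) brings us to Wednesday, 2022-12-14, which is the last day of the cure period.
The last day of the standstill period: 30 calendar days after 2022-12-14 is 2023-01-13.
Adding 60 calendar days to 2023-01-13 gives 2023-03-14, which is the last day of the consultation period.
The date termination becomes effective: 2023-03-14 + 20 days = 2023-04-03.

2023-04-03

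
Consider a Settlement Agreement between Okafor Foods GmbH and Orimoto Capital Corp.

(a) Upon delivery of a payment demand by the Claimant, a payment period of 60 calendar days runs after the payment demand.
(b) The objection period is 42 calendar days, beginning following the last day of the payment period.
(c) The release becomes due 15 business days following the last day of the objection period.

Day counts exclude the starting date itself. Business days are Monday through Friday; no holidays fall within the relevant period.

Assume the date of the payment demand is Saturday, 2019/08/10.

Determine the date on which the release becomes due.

Adding 60 calendar days to 2019/08/10 gives 2019/10/09, which is the last day of the payment period.
The last day of the objection period: 2019/10/09 + 42 days = 2019/11/20.
The date on which the release becomes due: 15 business days after Wednesday, 2019/11/20, skipping weekends — Nov 21, Nov 22, Nov 25, Nov 26, …, Dec 9, Dec 10, Dec 11 — lands on Wednesday, 2019/12/11.

2019/12/11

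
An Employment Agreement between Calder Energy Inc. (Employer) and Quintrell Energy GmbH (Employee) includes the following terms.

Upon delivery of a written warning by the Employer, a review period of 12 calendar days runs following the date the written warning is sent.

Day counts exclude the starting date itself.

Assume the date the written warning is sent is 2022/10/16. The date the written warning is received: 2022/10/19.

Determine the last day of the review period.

2022/10/28

Adding 12 calendar days to 2022/10/16 gives 2022/10/28, which is the last day of the review period.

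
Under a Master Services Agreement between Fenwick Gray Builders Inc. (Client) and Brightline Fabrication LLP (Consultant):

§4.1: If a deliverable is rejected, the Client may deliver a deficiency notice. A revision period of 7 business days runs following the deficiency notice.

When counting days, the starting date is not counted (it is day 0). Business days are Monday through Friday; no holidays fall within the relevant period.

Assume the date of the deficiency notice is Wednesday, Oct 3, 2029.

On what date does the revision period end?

Oct 12, 2029

The last day of the revision period: 7 business days after Wednesday, Oct 3, 2029, skipping weekends — Oct 4, Oct 5, Oct 8, Oct 9, Oct 10, Oct 11, Oct 12 — lands on Friday, Oct 12, 2029.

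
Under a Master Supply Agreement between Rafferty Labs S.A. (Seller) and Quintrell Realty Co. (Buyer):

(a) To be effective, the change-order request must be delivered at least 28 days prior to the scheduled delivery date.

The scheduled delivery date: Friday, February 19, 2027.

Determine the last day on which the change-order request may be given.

February 19, 2027 minus 28 days is January 22, 2027.

January 22, 2027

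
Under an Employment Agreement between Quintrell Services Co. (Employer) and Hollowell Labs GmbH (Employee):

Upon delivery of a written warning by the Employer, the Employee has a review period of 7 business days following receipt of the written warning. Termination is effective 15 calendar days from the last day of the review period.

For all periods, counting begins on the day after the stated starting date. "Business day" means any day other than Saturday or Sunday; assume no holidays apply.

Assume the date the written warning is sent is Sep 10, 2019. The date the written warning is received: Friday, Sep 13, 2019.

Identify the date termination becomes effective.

The last day of the review period: counting 7 business days from Friday, Sep 13, 2019 (Sep 16, Sep 17, Sep 18, Sep 19, Sep 20, Sep 23, Sep 24, skipping weekends) reaches Tuesday, Sep 24, 2019.
The date termination becomes effective: Sep 24, 2019 + 15 days = Oct 9, 2019.

Oct 9, 2019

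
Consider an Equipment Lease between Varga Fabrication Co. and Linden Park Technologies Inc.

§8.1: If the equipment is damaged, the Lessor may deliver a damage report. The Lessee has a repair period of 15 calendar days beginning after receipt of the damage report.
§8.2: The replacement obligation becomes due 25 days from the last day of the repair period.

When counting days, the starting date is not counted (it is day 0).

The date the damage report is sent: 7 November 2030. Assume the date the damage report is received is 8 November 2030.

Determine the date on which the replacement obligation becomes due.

18 December 2030

The last day of the repair period: 8 November 2030 + 15 days = 23 November 2030.
The date on which the replacement obligation becomes due: 25 calendar days after 23 November 2030 is 18 December 2030.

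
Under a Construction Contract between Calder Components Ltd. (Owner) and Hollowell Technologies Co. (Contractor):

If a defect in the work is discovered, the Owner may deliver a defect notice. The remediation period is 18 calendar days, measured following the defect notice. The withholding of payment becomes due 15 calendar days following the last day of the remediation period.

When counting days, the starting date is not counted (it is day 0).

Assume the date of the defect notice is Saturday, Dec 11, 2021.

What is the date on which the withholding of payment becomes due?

Jan 13, 2022

The last day of the remediation period: 18 calendar days after Dec 11, 2021 is Dec 29, 2021.
Adding 15 calendar days to Dec 29, 2021 gives Jan 13, 2022, which is the date on which the withholding of payment becomes due.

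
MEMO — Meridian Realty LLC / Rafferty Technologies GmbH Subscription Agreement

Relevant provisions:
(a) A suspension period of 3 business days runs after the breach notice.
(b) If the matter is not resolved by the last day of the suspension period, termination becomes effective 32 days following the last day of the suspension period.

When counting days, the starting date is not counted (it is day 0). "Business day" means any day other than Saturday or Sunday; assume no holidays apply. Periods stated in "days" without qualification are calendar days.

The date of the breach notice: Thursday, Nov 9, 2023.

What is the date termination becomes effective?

Dec 16, 2023

The last day of the suspension period: 3 business days after Thursday, Nov 9, 2023, skipping weekends — Nov 10, Nov 13, Nov 14 — lands on Tuesday, Nov 14, 2023.
The date termination becomes effective: Nov 14, 2023 + 32 days = Dec 16, 2023.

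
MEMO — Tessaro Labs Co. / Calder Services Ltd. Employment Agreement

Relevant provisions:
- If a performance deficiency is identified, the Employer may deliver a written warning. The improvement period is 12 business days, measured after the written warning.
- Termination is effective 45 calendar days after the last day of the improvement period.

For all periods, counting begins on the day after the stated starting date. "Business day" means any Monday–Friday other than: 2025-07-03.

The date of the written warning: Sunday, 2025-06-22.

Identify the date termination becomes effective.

The last day of the improvement period: 12 business days after Sunday, 2025-06-22, skipping weekends and the listed holiday on Jul 3 — Jun 23, Jun 24, Jun 25, Jun 26, …, Jul 7, Jul 8, Jul 9 — lands on Wednesday, 2025-07-09.
The date termination becomes effective: 45 calendar days after 2025-07-09 is 2025-08-23.

2025-08-23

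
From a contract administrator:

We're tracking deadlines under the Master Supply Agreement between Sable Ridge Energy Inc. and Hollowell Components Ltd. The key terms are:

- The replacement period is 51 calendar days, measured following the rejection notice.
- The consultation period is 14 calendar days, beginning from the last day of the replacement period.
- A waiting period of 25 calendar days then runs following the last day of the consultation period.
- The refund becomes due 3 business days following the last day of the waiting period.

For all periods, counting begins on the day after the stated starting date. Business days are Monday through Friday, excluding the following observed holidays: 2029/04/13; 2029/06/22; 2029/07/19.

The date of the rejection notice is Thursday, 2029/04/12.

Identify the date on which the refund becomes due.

2029/07/16

Adding 51 calendar days to 2029/04/12 gives 2029/06/02, which is the last day of the replacement period.
The last day of the consultation period: 14 calendar days after 2029/06/02 is 2029/06/16.
The last day of the waiting period: 25 calendar days after 2029/06/16 is 2029/07/11.
The date on which the refund becomes due: 3 business days after Wednesday, 2029/07/11, skipping weekends — Jul 12, Jul 13, Jul 16 — lands on Monday, 2029/07/16.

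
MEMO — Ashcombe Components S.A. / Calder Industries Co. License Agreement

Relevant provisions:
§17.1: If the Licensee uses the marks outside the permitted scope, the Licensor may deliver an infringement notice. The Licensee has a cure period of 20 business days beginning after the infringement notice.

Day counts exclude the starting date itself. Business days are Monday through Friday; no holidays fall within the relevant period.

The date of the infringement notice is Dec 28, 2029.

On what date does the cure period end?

Jan 25, 2030

The last day of the cure period: counting 20 business days from Friday, Dec 28, 2029 (Dec 31, Jan 1, Jan 2, Jan 3, …, Jan 23, Jan 24, Jan 25, skipping weekends) reaches Friday, Jan 25, 2030.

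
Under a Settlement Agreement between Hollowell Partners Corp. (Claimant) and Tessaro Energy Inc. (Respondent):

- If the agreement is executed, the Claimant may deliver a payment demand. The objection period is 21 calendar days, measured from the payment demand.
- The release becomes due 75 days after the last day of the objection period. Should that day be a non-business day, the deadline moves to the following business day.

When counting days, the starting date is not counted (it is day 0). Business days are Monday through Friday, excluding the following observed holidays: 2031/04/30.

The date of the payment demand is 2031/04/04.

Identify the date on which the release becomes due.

The last day of the objection period: 2031/04/04 + 21 days = 2031/04/25.
The date on which the release becomes due: 2031/04/25 + 75 days = 2031/07/09. 2031/07/09 is a Wednesday and is not a listed holiday, so no roll-forward applies.

2031/07/09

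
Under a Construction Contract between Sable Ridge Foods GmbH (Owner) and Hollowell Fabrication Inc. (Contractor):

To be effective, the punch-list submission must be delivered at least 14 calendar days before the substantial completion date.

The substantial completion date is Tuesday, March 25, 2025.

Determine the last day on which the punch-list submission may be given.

Counting back 14 calendar days from March 25, 2025 gives March 11, 2025.

March 11, 2025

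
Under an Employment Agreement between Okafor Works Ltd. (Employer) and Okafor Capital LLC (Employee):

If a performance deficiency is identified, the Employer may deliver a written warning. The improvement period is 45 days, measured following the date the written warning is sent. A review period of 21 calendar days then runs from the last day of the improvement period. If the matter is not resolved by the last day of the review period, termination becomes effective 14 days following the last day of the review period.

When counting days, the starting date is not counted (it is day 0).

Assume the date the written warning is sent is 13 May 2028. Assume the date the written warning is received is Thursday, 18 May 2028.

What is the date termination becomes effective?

1 August 2028

The last day of the improvement period: 45 calendar days after 13 May 2028 is 27 June 2028.
The last day of the review period: 21 calendar days after 27 June 2028 is 18 July 2028.
Adding 14 calendar days to 18 July 2028 gives 1 August 2028, which is the date termination becomes effective.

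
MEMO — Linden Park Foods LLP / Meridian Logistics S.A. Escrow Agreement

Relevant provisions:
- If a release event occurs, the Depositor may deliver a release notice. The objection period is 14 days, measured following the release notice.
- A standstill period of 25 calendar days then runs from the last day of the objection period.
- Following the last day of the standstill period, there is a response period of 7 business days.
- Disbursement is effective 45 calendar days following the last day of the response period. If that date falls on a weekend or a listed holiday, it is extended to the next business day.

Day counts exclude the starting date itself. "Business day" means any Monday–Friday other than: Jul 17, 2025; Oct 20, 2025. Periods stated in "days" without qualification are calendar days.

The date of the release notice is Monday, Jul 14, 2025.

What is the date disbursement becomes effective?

Oct 17, 2025

Adding 14 calendar days to Jul 14, 2025 gives Jul 28, 2025, which is the last day of the objection period.
The last day of the standstill period: 25 calendar days after Jul 28, 2025 is Aug 22, 2025.
The last day of the response period: 7 business days after Friday, Aug 22, 2025, skipping weekends — Aug 25, Aug 26, Aug 27, Aug 28, Aug 29, Sep 1, Sep 2 — lands on Tuesday, Sep 2, 2025.
The date disbursement becomes effective: Sep 2, 2025 + 45 days = Oct 17, 2025. Oct 17, 2025 is a Friday and is not a listed holiday, so no roll-forward applies.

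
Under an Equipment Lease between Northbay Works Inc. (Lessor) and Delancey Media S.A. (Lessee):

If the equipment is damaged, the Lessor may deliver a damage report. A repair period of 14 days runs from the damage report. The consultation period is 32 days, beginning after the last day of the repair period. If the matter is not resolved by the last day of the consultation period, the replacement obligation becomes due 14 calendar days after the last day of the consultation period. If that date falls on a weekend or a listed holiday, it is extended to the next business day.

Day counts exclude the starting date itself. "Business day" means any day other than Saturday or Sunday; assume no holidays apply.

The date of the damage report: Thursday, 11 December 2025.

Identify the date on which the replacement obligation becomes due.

The last day of the repair period: 11 December 2025 + 14 days = 25 December 2025.
The last day of the consultation period: 25 December 2025 + 32 days = 26 January 2026.
Adding 14 calendar days to 26 January 2026 gives 9 February 2026, which is the date on which the replacement obligation becomes due. 9 February 2026 is a Monday, so no roll-forward applies.

9 February 2026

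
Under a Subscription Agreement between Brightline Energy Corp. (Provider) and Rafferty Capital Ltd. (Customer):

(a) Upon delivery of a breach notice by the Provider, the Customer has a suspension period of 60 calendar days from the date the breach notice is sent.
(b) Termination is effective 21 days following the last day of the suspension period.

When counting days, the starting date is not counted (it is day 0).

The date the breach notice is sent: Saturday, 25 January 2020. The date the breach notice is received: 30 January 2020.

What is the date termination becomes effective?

15 April 2020

The last day of the suspension period: 60 calendar days after 25 January 2020 is 25 March 2020.
The date termination becomes effective: 21 calendar days after 25 March 2020 is 15 April 2020.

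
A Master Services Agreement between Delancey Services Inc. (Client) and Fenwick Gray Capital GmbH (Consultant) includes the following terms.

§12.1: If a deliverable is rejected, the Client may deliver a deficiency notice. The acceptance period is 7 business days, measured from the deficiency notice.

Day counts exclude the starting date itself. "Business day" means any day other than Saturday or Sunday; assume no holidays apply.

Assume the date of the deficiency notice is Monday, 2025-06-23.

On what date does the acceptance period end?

From Monday, 2025-06-23, 7 business days (Jun 24, Jun 25, Jun 26, Jun 27, Jun 30, Jul 1, Jul 2, skipping weekends) brings us to Wednesday, 2025-07-02, which is the last day of the acceptance period.

2025-07-02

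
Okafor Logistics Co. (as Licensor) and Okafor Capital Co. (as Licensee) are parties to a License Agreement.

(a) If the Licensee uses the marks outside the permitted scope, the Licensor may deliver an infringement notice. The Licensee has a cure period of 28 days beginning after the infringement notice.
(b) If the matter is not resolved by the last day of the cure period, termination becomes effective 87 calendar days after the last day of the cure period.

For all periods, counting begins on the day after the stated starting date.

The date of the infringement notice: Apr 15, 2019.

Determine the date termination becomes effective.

Adding 28 calendar days to Apr 15, 2019 gives May 13, 2019, which is the last day of the cure period.
The date termination becomes effective: May 13, 2019 + 87 days = Aug 8, 2019.

Aug 8, 2019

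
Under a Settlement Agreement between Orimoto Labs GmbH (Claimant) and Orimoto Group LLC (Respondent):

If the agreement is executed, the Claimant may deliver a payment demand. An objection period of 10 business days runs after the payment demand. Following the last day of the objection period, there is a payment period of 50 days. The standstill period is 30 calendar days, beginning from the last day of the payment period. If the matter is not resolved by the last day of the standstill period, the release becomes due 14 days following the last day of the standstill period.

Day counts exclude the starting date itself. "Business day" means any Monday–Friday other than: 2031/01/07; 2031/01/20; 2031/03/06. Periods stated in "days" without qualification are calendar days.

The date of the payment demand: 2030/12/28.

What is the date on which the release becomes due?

From Saturday, 2030/12/28, 10 business days (Dec 30, Dec 31, Jan 1, Jan 2, Jan 3, Jan 6, Jan 8, Jan 9, Jan 10, Jan 13, skipping weekends and the listed holiday on Jan 7) brings us to Monday, 2031/01/13, which is the last day of the objection period.
Adding 50 calendar days to 2031/01/13 gives 2031/03/04, which is the last day of the payment period.
The last day of the standstill period: 2031/03/04 + 30 days = 2031/04/03.
The date on which the release becomes due: 2031/04/03 + 14 days = 2031/04/17.

2031/04/17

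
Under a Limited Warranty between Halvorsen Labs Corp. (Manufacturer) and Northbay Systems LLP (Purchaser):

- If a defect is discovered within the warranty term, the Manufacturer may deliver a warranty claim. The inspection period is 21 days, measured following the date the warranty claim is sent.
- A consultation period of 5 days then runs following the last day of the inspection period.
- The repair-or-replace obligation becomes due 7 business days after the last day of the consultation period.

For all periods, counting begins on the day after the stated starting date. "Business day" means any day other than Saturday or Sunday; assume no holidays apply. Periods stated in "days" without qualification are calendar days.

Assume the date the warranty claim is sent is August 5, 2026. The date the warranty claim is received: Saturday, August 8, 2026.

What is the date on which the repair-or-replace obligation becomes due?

The last day of the inspection period: August 5, 2026 + 21 days = August 26, 2026.
Adding 5 calendar days to August 26, 2026 gives August 31, 2026, which is the last day of the consultation period.
From Monday, August 31, 2026, 7 business days (Sep 1, Sep 2, Sep 3, Sep 4, Sep 7, Sep 8, Sep 9, skipping weekends) brings us to Wednesday, September 9, 2026, which is the date on which the repair-or-replace obligation becomes due.

September 9, 2026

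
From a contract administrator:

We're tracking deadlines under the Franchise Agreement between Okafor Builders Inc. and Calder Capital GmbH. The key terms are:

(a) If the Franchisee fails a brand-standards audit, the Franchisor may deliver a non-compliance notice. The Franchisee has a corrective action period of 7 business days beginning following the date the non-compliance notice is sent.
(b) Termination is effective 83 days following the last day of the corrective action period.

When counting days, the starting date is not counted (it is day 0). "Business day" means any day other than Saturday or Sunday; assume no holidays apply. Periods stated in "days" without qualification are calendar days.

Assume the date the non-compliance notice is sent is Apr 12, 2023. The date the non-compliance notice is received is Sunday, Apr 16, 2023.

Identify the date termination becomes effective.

The last day of the corrective action period: counting 7 business days from Wednesday, Apr 12, 2023 (Apr 13, Apr 14, Apr 17, Apr 18, Apr 19, Apr 20, Apr 21, skipping weekends) reaches Friday, Apr 21, 2023.
The date termination becomes effective: Apr 21, 2023 + 83 days = Jul 13, 2023.

Jul 13, 2023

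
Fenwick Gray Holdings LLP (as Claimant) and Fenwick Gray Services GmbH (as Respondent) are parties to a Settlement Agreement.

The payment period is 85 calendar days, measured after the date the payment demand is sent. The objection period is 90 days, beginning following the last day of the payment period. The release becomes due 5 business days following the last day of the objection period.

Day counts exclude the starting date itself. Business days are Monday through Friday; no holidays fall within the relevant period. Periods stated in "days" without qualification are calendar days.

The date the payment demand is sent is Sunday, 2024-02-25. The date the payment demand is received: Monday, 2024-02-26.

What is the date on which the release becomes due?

2024-08-23

The last day of the payment period: 2024-02-25 + 85 days = 2024-05-20.
The last day of the objection period: 90 calendar days after 2024-05-20 is 2024-08-18.
From Sunday, 2024-08-18, 5 business days (Aug 19, Aug 20, Aug 21, Aug 22, Aug 23, skipping weekends) brings us to Friday, 2024-08-23, which is the date on which the release becomes due.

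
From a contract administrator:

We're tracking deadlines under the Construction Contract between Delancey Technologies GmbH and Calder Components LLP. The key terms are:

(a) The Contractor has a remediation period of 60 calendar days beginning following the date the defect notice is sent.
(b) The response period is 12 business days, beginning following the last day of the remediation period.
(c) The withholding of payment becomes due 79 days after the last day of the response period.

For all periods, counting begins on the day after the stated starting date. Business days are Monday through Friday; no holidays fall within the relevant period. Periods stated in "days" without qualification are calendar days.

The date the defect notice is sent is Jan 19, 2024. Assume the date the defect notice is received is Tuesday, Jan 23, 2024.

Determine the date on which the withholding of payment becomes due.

The last day of the remediation period: 60 calendar days after Jan 19, 2024 is Mar 19, 2024.
The last day of the response period: counting 12 business days from Tuesday, Mar 19, 2024 (Mar 20, Mar 21, Mar 22, Mar 25, …, Apr 2, Apr 3, Apr 4, skipping weekends) reaches Thursday, Apr 4, 2024.
The date on which the withholding of payment becomes due: 79 calendar days after Apr 4, 2024 is Jun 22, 2024.

Jun 22, 2024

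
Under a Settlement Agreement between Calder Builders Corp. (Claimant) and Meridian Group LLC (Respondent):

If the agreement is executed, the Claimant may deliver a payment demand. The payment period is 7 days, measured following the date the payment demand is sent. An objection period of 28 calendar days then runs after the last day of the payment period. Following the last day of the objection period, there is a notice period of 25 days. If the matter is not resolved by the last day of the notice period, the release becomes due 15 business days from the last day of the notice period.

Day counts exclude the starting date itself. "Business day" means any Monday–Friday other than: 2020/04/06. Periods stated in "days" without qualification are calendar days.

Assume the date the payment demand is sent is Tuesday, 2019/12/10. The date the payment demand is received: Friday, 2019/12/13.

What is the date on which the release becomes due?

2020/02/28

Adding 7 calendar days to 2019/12/10 gives 2019/12/17, which is the last day of the payment period.
Adding 28 calendar days to 2019/12/17 gives 2020/01/14, which is the last day of the objection period.
Adding 25 calendar days to 2020/01/14 gives 2020/02/08, which is the last day of the notice period.
The date on which the release becomes due: 15 business days after Saturday, 2020/02/08, skipping weekends — Feb 10, Feb 11, Feb 12, Feb 13, …, Feb 26, Feb 27, Feb 28 — lands on Friday, 2020/02/28.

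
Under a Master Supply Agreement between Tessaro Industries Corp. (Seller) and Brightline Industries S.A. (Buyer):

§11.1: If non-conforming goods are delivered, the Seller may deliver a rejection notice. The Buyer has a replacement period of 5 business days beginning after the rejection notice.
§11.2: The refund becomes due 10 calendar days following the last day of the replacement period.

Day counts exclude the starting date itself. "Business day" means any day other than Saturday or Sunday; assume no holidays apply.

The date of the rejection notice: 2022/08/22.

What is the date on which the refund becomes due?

2022/09/08

From Monday, 2022/08/22, 5 business days (Aug 23, Aug 24, Aug 25, Aug 26, Aug 29, skipping weekends) brings us to Monday, 2022/08/29, which is the last day of the replacement period.
The date on which the refund becomes due: 2022/08/29 + 10 days = 2022/09/08.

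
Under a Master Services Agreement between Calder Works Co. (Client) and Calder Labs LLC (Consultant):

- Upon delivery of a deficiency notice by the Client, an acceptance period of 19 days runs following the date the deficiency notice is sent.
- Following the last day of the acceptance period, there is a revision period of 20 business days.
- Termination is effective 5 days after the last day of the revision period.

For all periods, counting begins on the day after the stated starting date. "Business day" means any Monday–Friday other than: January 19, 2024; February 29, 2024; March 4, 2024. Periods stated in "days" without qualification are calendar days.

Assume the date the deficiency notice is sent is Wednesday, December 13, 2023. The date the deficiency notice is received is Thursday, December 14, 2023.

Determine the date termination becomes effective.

The last day of the acceptance period: 19 calendar days after December 13, 2023 is January 1, 2024.
The last day of the revision period: counting 20 business days from Monday, January 1, 2024 (Jan 2, Jan 3, Jan 4, Jan 5, …, Jan 26, Jan 29, Jan 30, skipping weekends and the listed holiday on Jan 19) reaches Tuesday, January 30, 2024.
The date termination becomes effective: 5 calendar days after January 30, 2024 is February 4, 2024.

February 4, 2024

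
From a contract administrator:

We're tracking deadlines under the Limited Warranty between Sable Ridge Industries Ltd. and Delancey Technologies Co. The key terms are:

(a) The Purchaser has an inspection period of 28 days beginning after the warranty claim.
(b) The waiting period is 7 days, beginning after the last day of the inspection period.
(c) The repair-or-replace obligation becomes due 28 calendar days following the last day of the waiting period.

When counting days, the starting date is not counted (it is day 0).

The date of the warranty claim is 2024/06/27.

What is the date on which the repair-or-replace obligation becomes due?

The last day of the inspection period: 2024/06/27 + 28 days = 2024/07/25.
The last day of the waiting period: 2024/07/25 + 7 days = 2024/08/01.
The date on which the repair-or-replace obligation becomes due: 2024/08/01 + 28 days = 2024/08/29.

2024/08/29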